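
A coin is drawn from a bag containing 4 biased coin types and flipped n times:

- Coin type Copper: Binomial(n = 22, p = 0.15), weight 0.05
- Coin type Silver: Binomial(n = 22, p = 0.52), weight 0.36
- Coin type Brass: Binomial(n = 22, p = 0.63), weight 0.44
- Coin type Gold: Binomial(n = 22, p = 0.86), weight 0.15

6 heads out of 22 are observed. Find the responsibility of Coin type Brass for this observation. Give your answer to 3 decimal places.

0.033

P(component k | x) = w_k·f_k(x) / marginal(x), where marginal(x) = Σ_j w_j·f_j(x).
Evaluate each component's likelihood at the observed value:
  f_Copper = C(22,6)·0.15^6·0.85^16 = 74613·1.13906e-05·0.0742511 = 0.0631052
  f_Silver = C(22,6)·0.52^6·0.48^16 = 74613·0.0197706·7.94072e-06 = 0.0117137
  f_Brass = C(22,6)·0.63^6·0.37^16 = 74613·0.0625235·1.23375e-07 = 0.000575553
  f_Gold = C(22,6)·0.86^6·0.14^16 = 74613·0.404567·2.17795e-14 = 6.57436e-10
Unnormalised posteriors:
  w_Copper·f_Copper = 0.05 × 0.0631052 = 0.00315526
  w_Silver·f_Silver = 0.36 × 0.0117137 = 0.00421693
  w_Brass·f_Brass = 0.44 × 0.000575553 = 0.000253243
  w_Gold·f_Gold = 0.15 × 6.57436e-10 = 9.86155e-11
Marginal: 0.00315526 + 0.00421693 + 0.000253243 + 9.86155e-11 = 0.00762544
So the posterior for Coin type Brass is 0.000253243 / 0.00762544 ≈ 0.033.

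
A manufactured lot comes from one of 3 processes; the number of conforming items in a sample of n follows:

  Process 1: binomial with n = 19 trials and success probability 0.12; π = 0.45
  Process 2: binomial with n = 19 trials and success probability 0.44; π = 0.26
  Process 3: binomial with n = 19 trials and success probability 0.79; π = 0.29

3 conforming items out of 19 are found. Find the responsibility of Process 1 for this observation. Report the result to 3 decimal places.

0.980

By Bayes' theorem, P(k | x) = π_k f_k(x) / Σ_j π_j f_j(x).
Evaluate each component's likelihood at the observed value:
  p_1 = C(19,3)·0.12^3·0.88^16 = 969·0.001728·0.129337 = 0.216566
  p_2 = C(19,3)·0.44^3·0.56^16 = 969·0.085184·9.35424e-05 = 0.0077213
  p_3 = C(19,3)·0.79^3·0.21^16 = 969·0.493039·1.43057e-11 = 6.83461e-09
Weight by the priors:
  π_1·p_1 = 0.45 × 0.216566 = 0.0974547
  π_2·p_2 = 0.26 × 0.0077213 = 0.00200754
  π_3·p_3 = 0.29 × 6.83461e-09 = 1.98204e-09
Marginal: 0.0974547 + 0.00200754 + 1.98204e-09 = 0.0994622
So the posterior for Process 1 is 0.0974547 / 0.0994622 ≈ 0.980.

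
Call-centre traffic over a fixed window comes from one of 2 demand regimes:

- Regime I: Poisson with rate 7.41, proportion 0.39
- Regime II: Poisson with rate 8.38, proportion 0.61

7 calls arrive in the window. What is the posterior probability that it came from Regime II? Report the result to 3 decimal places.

0.584

Posterior ∝ prior × likelihood, so P(k | x) ∝ π_k f_k(x); normalise over all components.
Poisson probabilities:
  f_I = 0.147291
  f_II = 0.132096
Multiply by the mixture weights:
  π_I·f_I = 0.39 × 0.147291 = 0.0574433
  π_II·f_II = 0.61 × 0.132096 = 0.0805786
Evidence: 0.0574433 + 0.0805786 = 0.138022
Responsibility of Regime II: 0.0805786 / 0.138022 ≈ 0.584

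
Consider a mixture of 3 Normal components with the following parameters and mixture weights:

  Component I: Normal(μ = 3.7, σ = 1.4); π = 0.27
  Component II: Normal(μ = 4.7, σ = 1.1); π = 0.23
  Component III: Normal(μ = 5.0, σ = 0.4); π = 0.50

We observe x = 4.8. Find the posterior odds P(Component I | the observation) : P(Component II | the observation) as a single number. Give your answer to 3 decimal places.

0.680

The posterior odds equal the prior odds times the likelihood ratio: (π_i/π_j)·(f_i(x)/f_j(x)).
Normal densities:
  f_I = 0.20928
  f_II = 0.361179
  f_III = 0.880163
0.0565055 / 0.0830712 ≈ 0.680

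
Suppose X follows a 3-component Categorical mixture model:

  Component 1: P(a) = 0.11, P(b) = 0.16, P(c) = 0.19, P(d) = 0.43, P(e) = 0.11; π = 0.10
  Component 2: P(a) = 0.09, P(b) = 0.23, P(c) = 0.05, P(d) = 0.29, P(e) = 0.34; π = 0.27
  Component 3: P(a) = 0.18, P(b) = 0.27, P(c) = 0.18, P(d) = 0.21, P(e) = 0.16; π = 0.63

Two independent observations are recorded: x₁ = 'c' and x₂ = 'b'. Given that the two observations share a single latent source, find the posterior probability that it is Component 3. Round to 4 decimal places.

0.8328

By Bayes' theorem, P(k | x) = P(Z=k) f_k(x) / Σ_j P(Z=j) f_j(x).
Since both observations come from the same component, the likelihood for component k is f_k(x₁)·f_k(x₂).
  p_1 = [P(c | comp) = 0.19] × [0.16] = 0.0304
  p_2 = [P(c | comp) = 0.05] × [0.23] = 0.0115
  p_3 = [P(c | comp) = 0.18] × [0.27] = 0.0486
Prior × likelihood for each component:
  P(Z=1)·p_1 = 0.10 × 0.0304 = 0.00304
  P(Z=2)·p_2 = 0.27 × 0.0115 = 0.003105
  P(Z=3)·p_3 = 0.63 × 0.0486 = 0.030618
Evidence: 0.00304 + 0.003105 + 0.030618 = 0.036763
P(Component 3 | x) ≈ 0.8328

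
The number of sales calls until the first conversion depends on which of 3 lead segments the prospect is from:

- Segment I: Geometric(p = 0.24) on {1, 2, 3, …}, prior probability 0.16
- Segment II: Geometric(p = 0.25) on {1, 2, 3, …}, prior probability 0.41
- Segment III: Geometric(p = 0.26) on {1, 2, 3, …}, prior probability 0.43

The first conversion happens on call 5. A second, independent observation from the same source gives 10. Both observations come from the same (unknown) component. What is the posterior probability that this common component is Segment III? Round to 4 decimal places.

P(component k | x) = π_k·f_k(x) / marginal(x), where marginal(x) = Σ_j π_j·f_j(x).
Since both observations come from the same component, the likelihood for component k is f_k(x₁)·f_k(x₂).
  L_I = [0.24·(1−0.24)^4 = 0.24·0.333622 = 0.0800692] × [0.0203018] = 0.00162555
  L_II = [0.25·(1−0.25)^4 = 0.25·0.316406 = 0.0791016] × [0.0187712] = 0.00148483
  L_III = [0.26·(1−0.26)^4 = 0.26·0.299866 = 0.0779651] × [0.0173005] = 0.00134884
Weight by the priors:
  π_I·L_I = 0.16 × 0.00162555 = 0.000260087
  π_II·L_II = 0.41 × 0.00148483 = 0.00060878
  π_III·L_III = 0.43 × 0.00134884 = 0.000579999
Denominator: 0.000260087 + 0.00060878 + 0.000579999 = 0.00144887
P(Segment III | x₁,x₂) ≈ 0.4003

0.4003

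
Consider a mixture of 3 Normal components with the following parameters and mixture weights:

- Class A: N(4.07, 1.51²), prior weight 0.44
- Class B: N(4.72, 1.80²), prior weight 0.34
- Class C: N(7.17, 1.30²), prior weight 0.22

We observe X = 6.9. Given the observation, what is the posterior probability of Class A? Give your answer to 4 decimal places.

0.1641

P(component k | x) = π_k·f_k(x) / marginal(x), where marginal(x) = Σ_j π_j·f_j(x).
Component likelihoods at x = 6.9:
  L_A = (1/(1.51·√(2π)))·exp(−(6.9−4.07)²/(2·1.51²)) = 0.264200·exp(-1.75626) = 0.0456246
  L_B = (1/(1.80·√(2π)))·exp(−(6.9−4.72)²/(2·1.80²)) = 0.221635·exp(-0.73340) = 0.106446
  L_C = (1/(1.30·√(2π)))·exp(−(6.9−7.17)²/(2·1.30²)) = 0.306879·exp(-0.02157) = 0.300331
Weight by the priors:
  π_A·L_A = 0.44 × 0.0456246 = 0.0200748
  π_B·L_B = 0.34 × 0.106446 = 0.0361915
  π_C·L_C = 0.22 × 0.300331 = 0.0660728
Marginal: 0.0200748 + 0.0361915 + 0.0660728 = 0.122339
P(Class A | data) ≈ 0.1641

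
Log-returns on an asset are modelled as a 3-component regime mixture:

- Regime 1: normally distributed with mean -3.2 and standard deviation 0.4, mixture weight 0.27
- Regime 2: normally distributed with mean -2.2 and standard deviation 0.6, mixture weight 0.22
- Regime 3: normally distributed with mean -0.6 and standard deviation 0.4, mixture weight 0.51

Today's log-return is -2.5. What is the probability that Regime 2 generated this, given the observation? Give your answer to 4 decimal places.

The responsibility of component k is w_k f_k(x) divided by Σ_j w_j f_j(x).
Evaluate each component's likelihood at the observed value:
  f_1 = (1/(0.4·√(2π)))·exp(−(-2.5−-3.2)²/(2·0.4²)) = 0.997356·exp(-1.53125) = 0.215693
  f_2 = (1/(0.6·√(2π)))·exp(−(-2.5−-2.2)²/(2·0.6²)) = 0.664904·exp(-0.12500) = 0.586776
  f_3 = (1/(0.4·√(2π)))·exp(−(-2.5−-0.6)²/(2·0.4²)) = 0.997356·exp(-11.28125) = 1.25738e-05
Multiply by the mixture weights:
  w_1·f_1 = 0.27 × 0.215693 = 0.0582372
  w_2·f_2 = 0.22 × 0.586776 = 0.129091
  w_3·f_3 = 0.51 × 1.25738e-05 = 6.41262e-06
Marginal: 0.0582372 + 0.129091 + 6.41262e-06 = 0.187334
Responsibility of Regime 2: 0.129091 / 0.187334 ≈ 0.6891

0.6891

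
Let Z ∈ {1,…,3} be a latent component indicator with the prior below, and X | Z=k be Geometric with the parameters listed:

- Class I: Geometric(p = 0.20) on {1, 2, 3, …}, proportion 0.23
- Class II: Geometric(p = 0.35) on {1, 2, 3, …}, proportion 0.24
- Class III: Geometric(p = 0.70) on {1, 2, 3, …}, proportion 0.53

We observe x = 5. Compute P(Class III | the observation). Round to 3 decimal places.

Posterior ∝ prior × likelihood, so P(k | x) ∝ π_k f_k(x); normalise over all components.
Evaluate each component's likelihood at the observed value:
  f_I = 0.20·(1−0.20)^4 = 0.20·0.4096 = 0.08192
  f_II = 0.35·(1−0.35)^4 = 0.35·0.178506 = 0.0624772
  f_III = 0.70·(1−0.70)^4 = 0.70·0.0081 = 0.00567
Multiply by the mixture weights:
  π_I·f_I = 0.23 × 0.08192 = 0.0188416
  π_II·f_II = 0.24 × 0.0624772 = 0.0149945
  π_III·f_III = 0.53 × 0.00567 = 0.0030051
Denominator: 0.0188416 + 0.0149945 + 0.0030051 = 0.0368412
P(Class III | the observation) = 0.0030051 / 0.0368412 ≈ 0.082

0.082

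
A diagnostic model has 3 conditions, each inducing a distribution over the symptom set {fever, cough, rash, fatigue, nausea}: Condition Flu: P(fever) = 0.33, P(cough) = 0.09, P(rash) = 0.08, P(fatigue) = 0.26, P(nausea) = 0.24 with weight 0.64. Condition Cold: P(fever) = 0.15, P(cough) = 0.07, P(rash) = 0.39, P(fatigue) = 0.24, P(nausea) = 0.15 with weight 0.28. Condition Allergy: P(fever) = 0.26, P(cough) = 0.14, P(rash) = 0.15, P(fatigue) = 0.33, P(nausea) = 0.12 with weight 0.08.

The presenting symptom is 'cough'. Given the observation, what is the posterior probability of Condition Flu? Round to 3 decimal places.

0.652

The responsibility of component k is π_k f_k(x) divided by Σ_j π_j f_j(x).
Component likelihoods at x = 'cough':
  L_Flu = 0.09
  L_Cold = 0.07
  L_Allergy = 0.14
Multiply by the mixture weights:
  π_Flu·L_Flu = 0.64 × 0.09 = 0.0576
  π_Cold·L_Cold = 0.28 × 0.07 = 0.0196
  π_Allergy·L_Allergy = 0.08 × 0.14 = 0.0112
Marginal: 0.0576 + 0.0196 + 0.0112 = 0.0884
So the posterior for Condition Flu is 0.0576 / 0.0884 ≈ 0.652.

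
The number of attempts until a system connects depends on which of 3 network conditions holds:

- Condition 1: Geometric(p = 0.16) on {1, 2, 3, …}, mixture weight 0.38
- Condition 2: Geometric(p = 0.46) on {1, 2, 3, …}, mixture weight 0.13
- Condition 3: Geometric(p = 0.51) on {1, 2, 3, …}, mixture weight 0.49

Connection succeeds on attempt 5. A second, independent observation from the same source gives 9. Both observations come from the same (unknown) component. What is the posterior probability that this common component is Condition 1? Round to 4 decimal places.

P(component k | x) = w_k·f_k(x) / marginal(x), where marginal(x) = Σ_j w_j·f_j(x).
Since both observations come from the same component, the likelihood for component k is f_k(x₁)·f_k(x₂).
  p_1 = [0.16·(1−0.16)^4 = 0.16·0.497871 = 0.0796594] × [0.0396601] = 0.0031593
  p_2 = [0.46·(1−0.46)^4 = 0.46·0.0850306 = 0.0391141] × [0.00332589] = 0.000130089
  p_3 = [0.51·(1−0.51)^4 = 0.51·0.057648 = 0.0294005] × [0.00169488] = 4.98303e-05
Multiply by the mixture weights:
  w_1·p_1 = 0.38 × 0.0031593 = 0.00120054
  w_2·p_2 = 0.13 × 0.000130089 = 1.69116e-05
  w_3·p_3 = 0.49 × 4.98303e-05 = 2.44168e-05
Sum: 0.00120054 + 1.69116e-05 + 2.44168e-05 = 0.00124186
P(Condition 1 | data) ≈ 0.9667

0.9667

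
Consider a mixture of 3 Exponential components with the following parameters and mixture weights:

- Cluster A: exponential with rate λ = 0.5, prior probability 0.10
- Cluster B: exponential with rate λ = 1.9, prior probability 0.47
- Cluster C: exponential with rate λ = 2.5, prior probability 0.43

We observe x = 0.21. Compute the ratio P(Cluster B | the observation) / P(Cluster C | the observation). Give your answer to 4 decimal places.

Posterior odds = (P(Z=i) f_i(x)) / (P(Z=j) f_j(x)); the normalising sum cancels.
Component likelihoods at x = 0.21:
  L_A = 0.5·e^(−0.5·0.21) = 0.5·e^(−0.1050) = 0.450162
  L_B = 1.9·e^(−1.9·0.21) = 1.9·e^(−0.3990) = 1.27488
  L_C = 2.5·e^(−2.5·0.21) = 2.5·e^(−0.5250) = 1.47889
Odds = (0.47/0.43) × (1.27488/1.47889) = 1.09302 × 0.862054 ≈ 0.9422

0.9422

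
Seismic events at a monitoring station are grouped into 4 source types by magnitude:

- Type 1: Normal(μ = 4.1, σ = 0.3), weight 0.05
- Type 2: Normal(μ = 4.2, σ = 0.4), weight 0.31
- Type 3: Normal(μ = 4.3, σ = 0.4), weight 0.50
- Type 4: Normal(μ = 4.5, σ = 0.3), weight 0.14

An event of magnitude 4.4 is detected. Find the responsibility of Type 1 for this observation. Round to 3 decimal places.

Apply Bayes' rule: the posterior for each component is proportional to its prior times its likelihood at x.
Normal densities:
  p_1 = 0.806569
  p_2 = 0.880163
  p_3 = 0.96667
  p_4 = 1.25794
Prior × likelihood for each component:
  π_1·p_1 = 0.05 × 0.806569 = 0.0403285
  π_2·p_2 = 0.31 × 0.880163 = 0.272851
  π_3·p_3 = 0.50 × 0.96667 = 0.483335
  π_4·p_4 = 0.14 × 1.25794 = 0.176112
Normaliser: 0.0403285 + 0.272851 + 0.483335 + 0.176112 = 0.972626
P(Type 1 | the observation) ≈ 0.041

0.041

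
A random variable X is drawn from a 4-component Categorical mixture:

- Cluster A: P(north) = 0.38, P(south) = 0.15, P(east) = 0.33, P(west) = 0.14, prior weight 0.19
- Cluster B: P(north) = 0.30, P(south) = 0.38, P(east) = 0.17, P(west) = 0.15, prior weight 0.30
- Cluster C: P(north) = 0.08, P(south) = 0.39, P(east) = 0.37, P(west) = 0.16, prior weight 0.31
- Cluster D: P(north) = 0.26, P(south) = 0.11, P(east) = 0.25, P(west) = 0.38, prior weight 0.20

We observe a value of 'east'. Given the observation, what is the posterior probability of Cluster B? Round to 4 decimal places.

0.1832

By Bayes' theorem, P(k | x) = π_k f_k(x) / Σ_j π_j f_j(x).
Evaluate each component's likelihood at the observed value:
  f_A = P(east | comp) = 0.33
  f_B = P(east | comp) = 0.17
  f_C = P(east | comp) = 0.37
  f_D = P(east | comp) = 0.25
Unnormalised posteriors:
  π_A·f_A = 0.19 × 0.33 = 0.0627
  π_B·f_B = 0.30 × 0.17 = 0.051
  π_C·f_C = 0.31 × 0.37 = 0.1147
  π_D·f_D = 0.20 × 0.25 = 0.05
Marginal: 0.0627 + 0.051 + 0.1147 + 0.05 = 0.2784
P(Cluster B | the observation) ≈ 0.1832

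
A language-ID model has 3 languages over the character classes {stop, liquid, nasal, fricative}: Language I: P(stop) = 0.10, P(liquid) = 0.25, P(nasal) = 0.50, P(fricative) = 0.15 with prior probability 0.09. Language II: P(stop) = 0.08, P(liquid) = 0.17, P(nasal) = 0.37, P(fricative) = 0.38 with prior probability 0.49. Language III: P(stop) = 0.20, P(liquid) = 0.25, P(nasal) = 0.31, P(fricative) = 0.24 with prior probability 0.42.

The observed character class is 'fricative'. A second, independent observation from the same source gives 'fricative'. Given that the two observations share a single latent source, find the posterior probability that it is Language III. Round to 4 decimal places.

0.2495

The responsibility of component k is π_k f_k(x) divided by Σ_j π_j f_j(x).
Since both observations come from the same component, the likelihood for component k is f_k(x₁)·f_k(x₂).
  L_I = [0.15] × [0.15] = 0.0225
  L_II = [0.38] × [0.38] = 0.1444
  L_III = [0.24] × [0.24] = 0.0576
Multiply by the mixture weights:
  π_I·L_I = 0.09 × 0.0225 = 0.002025
  π_II·L_II = 0.49 × 0.1444 = 0.070756
  π_III·L_III = 0.42 × 0.0576 = 0.024192
Denominator: 0.002025 + 0.070756 + 0.024192 = 0.096973
So the posterior for Language III is 0.024192 / 0.096973 ≈ 0.2495.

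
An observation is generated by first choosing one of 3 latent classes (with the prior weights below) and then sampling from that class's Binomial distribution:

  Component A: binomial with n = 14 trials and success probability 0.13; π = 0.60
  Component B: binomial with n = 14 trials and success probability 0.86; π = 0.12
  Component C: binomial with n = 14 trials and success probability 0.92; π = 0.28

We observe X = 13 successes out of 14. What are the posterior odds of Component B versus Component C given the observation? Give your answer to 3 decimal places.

Since P(k|x) ∝ w_k f_k(x), the posterior odds are w_i f_i(x) / (w_j f_j(x)).
Component likelihoods at x = 13 successes out of 14:
  f_A = C(14,13)·0.13^13·0.87^1 = 14·3.02875e-12·0.87 = 3.68902e-11
  f_B = C(14,13)·0.86^13·0.14^1 = 14·0.14076·0.14 = 0.27589
  f_C = C(14,13)·0.92^13·0.08^1 = 14·0.338253·0.08 = 0.378843
Posterior odds = (w_B·f_B) / (w_C·f_C) = (0.12·0.27589) / (0.28·0.378843) = 0.0331068 / 0.106076 ≈ 0.312

0.312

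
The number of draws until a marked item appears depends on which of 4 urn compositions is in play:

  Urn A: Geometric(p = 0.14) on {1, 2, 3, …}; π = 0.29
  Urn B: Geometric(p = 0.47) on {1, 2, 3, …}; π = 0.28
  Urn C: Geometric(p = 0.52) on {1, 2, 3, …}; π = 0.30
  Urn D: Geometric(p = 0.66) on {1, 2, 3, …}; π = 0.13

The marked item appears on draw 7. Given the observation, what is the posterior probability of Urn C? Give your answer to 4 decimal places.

Posterior ∝ prior × likelihood, so P(k | x) ∝ π_k f_k(x); normalise over all components.
Geometric probabilities:
  f_A = 0.0566394
  f_B = 0.0104172
  f_C = 0.00635991
  f_D = 0.00101957
Prior × likelihood for each component:
  π_A·f_A = 0.29 × 0.0566394 = 0.0164254
  π_B·f_B = 0.28 × 0.0104172 = 0.00291683
  π_C·f_C = 0.30 × 0.00635991 = 0.00190797
  π_D·f_D = 0.13 × 0.00101957 = 0.000132544
Denominator: 0.0164254 + 0.00291683 + 0.00190797 + 0.000132544 = 0.0213828
So the posterior for Urn C is 0.00190797 / 0.0213828 ≈ 0.0892.

0.0892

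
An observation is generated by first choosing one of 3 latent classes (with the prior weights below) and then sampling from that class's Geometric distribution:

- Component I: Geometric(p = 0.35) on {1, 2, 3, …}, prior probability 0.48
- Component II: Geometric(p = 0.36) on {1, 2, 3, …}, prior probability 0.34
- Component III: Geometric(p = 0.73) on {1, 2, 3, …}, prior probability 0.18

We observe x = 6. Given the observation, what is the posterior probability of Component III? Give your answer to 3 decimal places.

P(component k | x) = P(Z=k)·f_k(x) / marginal(x), where marginal(x) = Σ_j P(Z=j)·f_j(x).
Geometric probabilities:
  p_I = 0.0406102
  p_II = 0.0386547
  p_III = 0.00104747
Weight by the priors:
  P(Z=I)·p_I = 0.48 × 0.0406102 = 0.0194929
  P(Z=II)·p_II = 0.34 × 0.0386547 = 0.0131426
  P(Z=III)·p_III = 0.18 × 0.00104747 = 0.000188545
Normaliser: 0.0194929 + 0.0131426 + 0.000188545 = 0.032824
P(Component III | x) = 0.000188545 / 0.032824 ≈ 0.006

0.006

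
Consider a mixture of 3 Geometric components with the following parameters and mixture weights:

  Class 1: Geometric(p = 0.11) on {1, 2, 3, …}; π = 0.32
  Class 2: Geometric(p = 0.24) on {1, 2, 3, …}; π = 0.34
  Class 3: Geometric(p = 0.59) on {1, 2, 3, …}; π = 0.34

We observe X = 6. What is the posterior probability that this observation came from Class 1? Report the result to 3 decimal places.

0.461

The responsibility of component k is π_k f_k(x) divided by Σ_j π_j f_j(x).
Geometric probabilities:
  p_1 = 0.0614247
  p_2 = 0.0608526
  p_3 = 0.00683552
Weight by the priors:
  π_1·p_1 = 0.32 × 0.0614247 = 0.0196559
  π_2·p_2 = 0.34 × 0.0608526 = 0.0206899
  π_3·p_3 = 0.34 × 0.00683552 = 0.00232408
Marginal: 0.0196559 + 0.0206899 + 0.00232408 = 0.0426699
Responsibility of Class 1: 0.0196559 / 0.0426699 ≈ 0.461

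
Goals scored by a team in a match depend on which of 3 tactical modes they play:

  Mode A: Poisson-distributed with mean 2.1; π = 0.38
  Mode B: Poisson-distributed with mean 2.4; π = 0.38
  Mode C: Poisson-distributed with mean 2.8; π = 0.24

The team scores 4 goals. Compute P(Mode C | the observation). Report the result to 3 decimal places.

0.305

By Bayes' theorem, P(k | x) = w_k f_k(x) / Σ_j w_j f_j(x).
Poisson probabilities:
  f_A = 0.099231
  f_B = 0.125408
  f_C = 0.155739
Weight by the priors:
  w_A·f_A = 0.38 × 0.099231 = 0.0377078
  w_B·f_B = 0.38 × 0.125408 = 0.0476552
  w_C·f_C = 0.24 × 0.155739 = 0.0373773
Normaliser: 0.0377078 + 0.0476552 + 0.0373773 = 0.12274
P(Mode C | data) ≈ 0.305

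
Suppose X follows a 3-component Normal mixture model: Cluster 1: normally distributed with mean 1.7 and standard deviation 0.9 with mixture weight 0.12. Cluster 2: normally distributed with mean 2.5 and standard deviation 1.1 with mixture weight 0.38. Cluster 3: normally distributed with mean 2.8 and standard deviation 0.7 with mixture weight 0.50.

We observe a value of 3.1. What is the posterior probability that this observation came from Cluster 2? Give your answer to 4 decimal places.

0.3010

By Bayes' theorem, P(k | x) = π_k f_k(x) / Σ_j π_j f_j(x).
Component likelihoods at x = 3.1:
  f_1 = (1/(0.9·√(2π)))·exp(−(3.1−1.7)²/(2·0.9²)) = 0.443269·exp(-1.20988) = 0.132198
  f_2 = (1/(1.1·√(2π)))·exp(−(3.1−2.5)²/(2·1.1²)) = 0.362675·exp(-0.14876) = 0.312544
  f_3 = (1/(0.7·√(2π)))·exp(−(3.1−2.8)²/(2·0.7²)) = 0.569918·exp(-0.09184) = 0.51991
Multiply by the mixture weights:
  π_1·f_1 = 0.12 × 0.132198 = 0.0158638
  π_2·f_2 = 0.38 × 0.312544 = 0.118767
  π_3·f_3 = 0.50 × 0.51991 = 0.259955
Marginal: 0.0158638 + 0.118767 + 0.259955 = 0.394585
P(Cluster 2 | 3.1) ≈ 0.3010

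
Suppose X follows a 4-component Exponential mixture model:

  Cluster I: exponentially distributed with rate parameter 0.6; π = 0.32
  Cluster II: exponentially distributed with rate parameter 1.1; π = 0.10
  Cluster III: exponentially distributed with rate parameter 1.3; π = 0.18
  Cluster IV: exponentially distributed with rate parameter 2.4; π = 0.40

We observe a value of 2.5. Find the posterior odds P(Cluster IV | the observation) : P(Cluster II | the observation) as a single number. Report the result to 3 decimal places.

The posterior odds equal the prior odds times the likelihood ratio: (π_i/π_j)·(f_i(x)/f_j(x)).
Evaluate each component's likelihood at the observed value:
  p_I = 0.133878
  p_II = 0.0703206
  p_III = 0.0504065
  p_IV = 0.00594901
0.0023796 / 0.00703206 ≈ 0.338

0.338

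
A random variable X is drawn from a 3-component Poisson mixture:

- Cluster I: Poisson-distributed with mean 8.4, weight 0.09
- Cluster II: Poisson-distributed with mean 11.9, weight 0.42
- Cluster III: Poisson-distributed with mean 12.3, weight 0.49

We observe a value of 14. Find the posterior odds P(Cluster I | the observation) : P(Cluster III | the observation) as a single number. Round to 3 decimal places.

0.044

Posterior odds = (w_i f_i(x)) / (w_j f_j(x)); the normalising sum cancels.
Component likelihoods at x = 14:
  p_I = e^(−8.4)·8.4^14/14! = 0.0224609
  p_II = e^(−11.9)·11.9^14/14! = 0.0889498
  p_III = e^(−12.3)·12.3^14/14! = 0.0947199
Odds = (0.09/0.49) × (0.0224609/0.0947199) = 0.183673 × 0.23713 ≈ 0.044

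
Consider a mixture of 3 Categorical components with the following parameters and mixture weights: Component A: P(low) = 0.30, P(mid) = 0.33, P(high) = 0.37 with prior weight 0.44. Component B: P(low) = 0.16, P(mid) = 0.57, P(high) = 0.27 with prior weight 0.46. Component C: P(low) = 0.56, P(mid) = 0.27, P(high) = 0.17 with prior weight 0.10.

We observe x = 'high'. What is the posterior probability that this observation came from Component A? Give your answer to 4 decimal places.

The responsibility of component k is π_k f_k(x) divided by Σ_j π_j f_j(x).
Evaluate each component's likelihood at the observed value:
  L_A = 0.37
  L_B = 0.27
  L_C = 0.17
Multiply by the mixture weights:
  π_A·L_A = 0.44 × 0.37 = 0.1628
  π_B·L_B = 0.46 × 0.27 = 0.1242
  π_C·L_C = 0.10 × 0.17 = 0.017
Sum: 0.1628 + 0.1242 + 0.017 = 0.304
P(Component A | the observation) = 0.1628 / 0.304 ≈ 0.5355

0.5355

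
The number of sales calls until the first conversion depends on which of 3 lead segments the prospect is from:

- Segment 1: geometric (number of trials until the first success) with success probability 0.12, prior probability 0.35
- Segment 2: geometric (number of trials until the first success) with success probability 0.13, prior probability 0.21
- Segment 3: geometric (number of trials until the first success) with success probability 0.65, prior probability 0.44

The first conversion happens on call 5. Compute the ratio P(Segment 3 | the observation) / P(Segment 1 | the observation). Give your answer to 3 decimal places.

The posterior odds equal the prior odds times the likelihood ratio: (P(Z=i)/P(Z=j))·(f_i(x)/f_j(x)).
Component likelihoods at x = 5:
  p_1 = 0.12·(1−0.12)^4 = 0.12·0.599695 = 0.0719634
  p_2 = 0.13·(1−0.13)^4 = 0.13·0.572898 = 0.0744767
  p_3 = 0.65·(1−0.65)^4 = 0.65·0.0150062 = 0.00975406
0.00429179 / 0.0251872 ≈ 0.170

0.170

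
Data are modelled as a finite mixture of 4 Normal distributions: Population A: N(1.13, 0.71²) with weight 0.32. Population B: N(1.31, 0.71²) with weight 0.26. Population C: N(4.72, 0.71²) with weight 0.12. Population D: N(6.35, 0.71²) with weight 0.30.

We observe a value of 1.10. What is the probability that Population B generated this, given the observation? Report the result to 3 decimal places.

0.438

Apply Bayes' rule: the posterior for each component is proportional to its prior times its likelihood at x.
Component likelihoods at x = 1.10:
  L_A = 0.561389
  L_B = 0.537842
  L_C = 1.27283e-06
  L_D = 7.52953e-13
Multiply by the mixture weights:
  π_A·L_A = 0.32 × 0.561389 = 0.179645
  π_B·L_B = 0.26 × 0.537842 = 0.139839
  π_C·L_C = 0.12 × 1.27283e-06 = 1.5274e-07
  π_D·L_D = 0.30 × 7.52953e-13 = 2.25886e-13
Marginal: 0.179645 + 0.139839 + 1.5274e-07 + 2.25886e-13 = 0.319484
Responsibility of Population B: 0.139839 / 0.319484 ≈ 0.438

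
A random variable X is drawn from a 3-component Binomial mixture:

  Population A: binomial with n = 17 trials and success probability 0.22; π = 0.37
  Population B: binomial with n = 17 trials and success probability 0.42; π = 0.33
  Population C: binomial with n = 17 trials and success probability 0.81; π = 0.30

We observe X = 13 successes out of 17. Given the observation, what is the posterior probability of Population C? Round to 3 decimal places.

0.982

P(component k | x) = π_k·f_k(x) / marginal(x), where marginal(x) = Σ_j π_j·f_j(x).
Evaluate each component's likelihood at the observed value:
  f_A = 2.49144e-06
  f_B = 0.00340824
  f_C = 0.200399
Unnormalised posteriors:
  π_A·f_A = 0.37 × 2.49144e-06 = 9.21832e-07
  π_B·f_B = 0.33 × 0.00340824 = 0.00112472
  π_C·f_C = 0.30 × 0.200399 = 0.0601198
Evidence: 9.21832e-07 + 0.00112472 + 0.0601198 = 0.0612455
So the posterior for Population C is 0.0601198 / 0.0612455 ≈ 0.982.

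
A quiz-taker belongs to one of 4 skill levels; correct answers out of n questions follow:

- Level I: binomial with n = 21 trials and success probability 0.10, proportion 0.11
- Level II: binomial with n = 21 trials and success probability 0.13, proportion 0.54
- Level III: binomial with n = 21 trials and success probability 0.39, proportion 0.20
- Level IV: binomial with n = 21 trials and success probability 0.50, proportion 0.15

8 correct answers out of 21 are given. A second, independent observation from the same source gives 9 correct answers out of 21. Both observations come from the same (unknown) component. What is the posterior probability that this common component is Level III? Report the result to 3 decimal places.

0.738

Apply Bayes' rule: the posterior for each component is proportional to its prior times its likelihood at x.
Since both observations come from the same component, the likelihood for component k is f_k(x₁)·f_k(x₂).
  f_I = [C(21,8)·0.10^8·0.90^13 = 203490·1e-08·0.254187 = 0.000517244] × [8.30145e-05] = 4.29388e-08
  f_II = [C(21,8)·0.13^8·0.87^13 = 203490·8.15731e-08·0.163588 = 0.00271544] × [0.000586091] = 1.5915e-06
  f_III = [C(21,8)·0.39^8·0.61^13 = 203490·0.000535201·0.00161915 = 0.176339] × [0.162848] = 0.0287165
  f_IV = [C(21,8)·0.50^8·0.50^13 = 203490·0.00390625·0.00012207 = 0.0970316] × [0.140157] = 0.0135996
Prior × likelihood for each component:
  P(Z=I)·f_I = 0.11 × 4.29388e-08 = 4.72327e-09
  P(Z=II)·f_II = 0.54 × 1.5915e-06 = 8.59407e-07
  P(Z=III)·f_III = 0.20 × 0.0287165 = 0.0057433
  P(Z=IV)·f_IV = 0.15 × 0.0135996 = 0.00203994
Evidence: 4.72327e-09 + 8.59407e-07 + 0.0057433 + 0.00203994 = 0.0077841
So the posterior for Level III is 0.0057433 / 0.0077841 ≈ 0.738.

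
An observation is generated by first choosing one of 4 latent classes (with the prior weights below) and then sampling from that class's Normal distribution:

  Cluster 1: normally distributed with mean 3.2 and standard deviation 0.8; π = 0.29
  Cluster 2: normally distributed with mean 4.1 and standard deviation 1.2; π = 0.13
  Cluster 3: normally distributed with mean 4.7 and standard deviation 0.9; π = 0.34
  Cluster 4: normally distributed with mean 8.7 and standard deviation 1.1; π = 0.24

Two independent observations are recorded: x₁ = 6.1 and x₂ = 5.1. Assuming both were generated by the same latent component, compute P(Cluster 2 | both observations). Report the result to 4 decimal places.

0.1229

The responsibility of component k is P(Z=k) f_k(x) divided by Σ_j P(Z=j) f_j(x).
Since both observations come from the same component, the likelihood for component k is f_k(x₁)·f_k(x₂).
  L_1 = [(1/(0.8·√(2π)))·exp(−(6.1−3.2)²/(2·0.8²)) = 0.498678·exp(-6.57031) = 0.000698827] × [0.0297149] = 2.07656e-05
  L_2 = [(1/(1.2·√(2π)))·exp(−(6.1−4.1)²/(2·1.2²)) = 0.332452·exp(-1.38889) = 0.0828976] × [0.234927] = 0.0194749
  L_3 = [(1/(0.9·√(2π)))·exp(−(6.1−4.7)²/(2·0.9²)) = 0.443269·exp(-1.20988) = 0.132198] × [0.401582] = 0.0530883
  L_4 = [(1/(1.1·√(2π)))·exp(−(6.1−8.7)²/(2·1.1²)) = 0.362675·exp(-2.79339) = 0.0222006] × [0.00171281] = 3.80253e-05
Unnormalised posteriors:
  P(Z=1)·L_1 = 0.29 × 2.07656e-05 = 6.02201e-06
  P(Z=2)·L_2 = 0.13 × 0.0194749 = 0.00253173
  P(Z=3)·L_3 = 0.34 × 0.0530883 = 0.01805
  P(Z=4)·L_4 = 0.24 × 3.80253e-05 = 9.12608e-06
Sum: 6.02201e-06 + 0.00253173 + 0.01805 + 9.12608e-06 = 0.0205969
So the posterior for Cluster 2 is 0.00253173 / 0.0205969 ≈ 0.1229.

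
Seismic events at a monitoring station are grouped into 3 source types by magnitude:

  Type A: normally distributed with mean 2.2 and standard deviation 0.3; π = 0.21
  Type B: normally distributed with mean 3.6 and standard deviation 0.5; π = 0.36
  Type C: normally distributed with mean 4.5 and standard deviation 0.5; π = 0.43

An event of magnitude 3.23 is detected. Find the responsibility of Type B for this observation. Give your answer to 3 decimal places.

0.938

Posterior ∝ prior × likelihood, so P(k | x) ∝ P(Z=k) f_k(x); normalise over all components.
Component likelihoods at x = 3.23:
  L_A = (1/(0.3·√(2π)))·exp(−(3.23−2.2)²/(2·0.3²)) = 1.329808·exp(-5.89389) = 0.00366527
  L_B = (1/(0.5·√(2π)))·exp(−(3.23−3.6)²/(2·0.5²)) = 0.797885·exp(-0.27380) = 0.606779
  L_C = (1/(0.5·√(2π)))·exp(−(3.23−4.5)²/(2·0.5²)) = 0.797885·exp(-3.22580) = 0.0316952
Multiply by the mixture weights:
  P(Z=A)·L_A = 0.21 × 0.00366527 = 0.000769706
  P(Z=B)·L_B = 0.36 × 0.606779 = 0.21844
  P(Z=C)·L_C = 0.43 × 0.0316952 = 0.0136289
Sum: 0.000769706 + 0.21844 + 0.0136289 = 0.232839
P(Type B | x) = 0.21844 / 0.232839 ≈ 0.938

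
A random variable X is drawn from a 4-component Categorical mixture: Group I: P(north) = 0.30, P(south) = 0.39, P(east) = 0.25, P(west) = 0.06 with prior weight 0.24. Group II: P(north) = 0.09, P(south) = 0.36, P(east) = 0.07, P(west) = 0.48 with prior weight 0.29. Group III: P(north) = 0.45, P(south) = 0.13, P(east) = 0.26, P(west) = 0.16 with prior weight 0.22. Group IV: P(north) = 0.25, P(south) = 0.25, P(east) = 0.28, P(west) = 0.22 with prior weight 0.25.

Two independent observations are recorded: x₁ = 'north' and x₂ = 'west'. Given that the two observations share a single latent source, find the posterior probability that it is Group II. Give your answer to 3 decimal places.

The responsibility of component k is π_k f_k(x) divided by Σ_j π_j f_j(x).
Since both observations come from the same component, the likelihood for component k is f_k(x₁)·f_k(x₂).
  p_I = [0.3] × [0.06] = 0.018
  p_II = [0.09] × [0.48] = 0.0432
  p_III = [0.45] × [0.16] = 0.072
  p_IV = [0.25] × [0.22] = 0.055
Prior × likelihood for each component:
  π_I·p_I = 0.24 × 0.018 = 0.00432
  π_II·p_II = 0.29 × 0.0432 = 0.012528
  π_III·p_III = 0.22 × 0.072 = 0.01584
  π_IV·p_IV = 0.25 × 0.055 = 0.01375
Denominator: 0.00432 + 0.012528 + 0.01584 + 0.01375 = 0.046438
Responsibility of Group II: 0.012528 / 0.046438 ≈ 0.270

0.270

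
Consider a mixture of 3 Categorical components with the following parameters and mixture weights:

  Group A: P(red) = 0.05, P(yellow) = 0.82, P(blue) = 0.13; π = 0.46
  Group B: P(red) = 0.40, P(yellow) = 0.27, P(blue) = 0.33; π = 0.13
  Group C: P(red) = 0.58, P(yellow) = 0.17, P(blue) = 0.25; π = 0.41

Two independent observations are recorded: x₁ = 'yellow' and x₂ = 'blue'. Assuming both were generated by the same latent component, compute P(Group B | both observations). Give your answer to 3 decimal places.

P(component k | x) = π_k·f_k(x) / marginal(x), where marginal(x) = Σ_j π_j·f_j(x).
Since both observations come from the same component, the likelihood for component k is f_k(x₁)·f_k(x₂).
  L_A = [0.82] × [0.13] = 0.1066
  L_B = [0.27] × [0.33] = 0.0891
  L_C = [0.17] × [0.25] = 0.0425
Multiply by the mixture weights:
  π_A·L_A = 0.46 × 0.1066 = 0.049036
  π_B·L_B = 0.13 × 0.0891 = 0.011583
  π_C·L_C = 0.41 × 0.0425 = 0.017425
Denominator: 0.049036 + 0.011583 + 0.017425 = 0.078044
P(Group B | x₁,x₂) ≈ 0.148

0.148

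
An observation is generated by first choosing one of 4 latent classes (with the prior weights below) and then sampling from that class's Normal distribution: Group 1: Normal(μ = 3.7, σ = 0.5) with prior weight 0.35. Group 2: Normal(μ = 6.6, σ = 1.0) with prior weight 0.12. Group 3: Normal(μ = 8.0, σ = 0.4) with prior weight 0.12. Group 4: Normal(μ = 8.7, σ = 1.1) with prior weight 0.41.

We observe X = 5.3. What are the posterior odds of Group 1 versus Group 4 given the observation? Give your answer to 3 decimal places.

Since P(k|x) ∝ π_k f_k(x), the posterior odds are π_i f_i(x) / (π_j f_j(x)).
Component likelihoods at x = 5.3:
  p_1 = 0.00476818
  p_2 = 0.171369
  p_3 = 1.27373e-10
  p_4 = 0.0030546
Posterior odds = (π_1·p_1) / (π_4·p_4) = (0.35·0.00476818) / (0.41·0.0030546) = 0.00166886 / 0.00125238 ≈ 1.333

1.333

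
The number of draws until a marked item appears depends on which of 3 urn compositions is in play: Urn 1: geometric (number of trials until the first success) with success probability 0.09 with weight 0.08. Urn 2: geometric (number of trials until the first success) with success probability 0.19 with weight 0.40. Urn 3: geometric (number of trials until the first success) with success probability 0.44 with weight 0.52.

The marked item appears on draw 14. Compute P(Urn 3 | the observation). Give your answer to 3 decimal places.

By Bayes' theorem, P(k | x) = P(Z=k) f_k(x) / Σ_j P(Z=j) f_j(x).
Geometric probabilities:
  L_1 = 0.0264107
  L_2 = 0.0122761
  L_3 = 0.000234367
Weight by the priors:
  P(Z=1)·L_1 = 0.08 × 0.0264107 = 0.00211286
  P(Z=2)·L_2 = 0.40 × 0.0122761 = 0.00491042
  P(Z=3)·L_3 = 0.52 × 0.000234367 = 0.000121871
Denominator: 0.00211286 + 0.00491042 + 0.000121871 = 0.00714515
P(Urn 3 | 14) ≈ 0.017

0.017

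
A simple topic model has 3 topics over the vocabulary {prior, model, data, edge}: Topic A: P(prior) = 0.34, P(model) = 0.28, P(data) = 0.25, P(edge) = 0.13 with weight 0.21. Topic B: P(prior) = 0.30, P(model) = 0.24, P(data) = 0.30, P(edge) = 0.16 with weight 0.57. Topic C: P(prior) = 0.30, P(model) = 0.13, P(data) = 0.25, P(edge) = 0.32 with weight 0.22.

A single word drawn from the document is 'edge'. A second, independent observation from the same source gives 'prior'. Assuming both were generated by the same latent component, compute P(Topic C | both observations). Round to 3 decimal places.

By Bayes' theorem, P(k | x) = π_k f_k(x) / Σ_j π_j f_j(x).
Since both observations come from the same component, the likelihood for component k is f_k(x₁)·f_k(x₂).
  p_A = [P(edge | comp) = 0.13] × [0.34] = 0.0442
  p_B = [P(edge | comp) = 0.16] × [0.3] = 0.048
  p_C = [P(edge | comp) = 0.32] × [0.3] = 0.096
Unnormalised posteriors:
  π_A·p_A = 0.21 × 0.0442 = 0.009282
  π_B·p_B = 0.57 × 0.048 = 0.02736
  π_C·p_C = 0.22 × 0.096 = 0.02112
Evidence: 0.009282 + 0.02736 + 0.02112 = 0.057762
P(Topic C | x) = 0.02112 / 0.057762 ≈ 0.366

0.366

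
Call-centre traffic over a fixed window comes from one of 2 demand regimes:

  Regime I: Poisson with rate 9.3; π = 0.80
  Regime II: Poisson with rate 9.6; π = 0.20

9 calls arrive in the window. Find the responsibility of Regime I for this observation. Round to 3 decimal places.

P(component k | x) = π_k·f_k(x) / marginal(x), where marginal(x) = Σ_j π_j·f_j(x).
Evaluate each component's likelihood at the observed value:
  p_I = 0.131113
  p_II = 0.129256
Multiply by the mixture weights:
  π_I·p_I = 0.80 × 0.131113 = 0.10489
  π_II·p_II = 0.20 × 0.129256 = 0.0258512
Marginal: 0.10489 + 0.0258512 = 0.130741
P(Regime I | x) = 0.10489 / 0.130741 ≈ 0.802

0.802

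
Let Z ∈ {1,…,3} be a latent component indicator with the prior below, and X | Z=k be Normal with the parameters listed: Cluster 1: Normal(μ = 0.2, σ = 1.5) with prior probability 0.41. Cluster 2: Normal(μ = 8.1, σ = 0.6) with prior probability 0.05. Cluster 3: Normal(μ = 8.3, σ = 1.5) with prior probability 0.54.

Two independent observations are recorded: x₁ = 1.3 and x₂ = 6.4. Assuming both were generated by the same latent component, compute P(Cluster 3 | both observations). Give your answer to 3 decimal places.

Apply Bayes' rule: the posterior for each component is proportional to its prior times its likelihood at x.
Since both observations come from the same component, the likelihood for component k is f_k(x₁)·f_k(x₂).
  p_1 = [(1/(1.5·√(2π)))·exp(−(1.3−0.2)²/(2·1.5²)) = 0.265962·exp(-0.26889) = 0.203255] × [5.18775e-05] = 1.05444e-05
  p_2 = [(1/(0.6·√(2π)))·exp(−(1.3−8.1)²/(2·0.6²)) = 0.664904·exp(-64.22222) = 8.5389e-29] × [0.0120102] = 1.02554e-30
  p_3 = [(1/(1.5·√(2π)))·exp(−(1.3−8.3)²/(2·1.5²)) = 0.265962·exp(-10.88889) = 4.96403e-06] × [0.119239] = 5.91906e-07
Unnormalised posteriors:
  P(Z=1)·p_1 = 0.41 × 1.05444e-05 = 4.32319e-06
  P(Z=2)·p_2 = 0.05 × 1.02554e-30 = 5.12768e-32
  P(Z=3)·p_3 = 0.54 × 5.91906e-07 = 3.19629e-07
Normaliser: 4.32319e-06 + 5.12768e-32 + 3.19629e-07 = 4.64282e-06
So the posterior for Cluster 3 is 3.19629e-07 / 4.64282e-06 ≈ 0.069.

0.069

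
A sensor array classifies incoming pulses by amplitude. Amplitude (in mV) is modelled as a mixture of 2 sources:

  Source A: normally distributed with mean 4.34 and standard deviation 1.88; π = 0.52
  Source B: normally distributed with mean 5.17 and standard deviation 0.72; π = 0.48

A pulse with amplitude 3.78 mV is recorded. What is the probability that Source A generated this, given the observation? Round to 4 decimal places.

0.7190

P(component k | x) = w_k·f_k(x) / marginal(x), where marginal(x) = Σ_j w_j·f_j(x).
Normal densities:
  L_A = (1/(1.88·√(2π)))·exp(−(3.78−4.34)²/(2·1.88²)) = 0.212203·exp(-0.04436) = 0.202995
  L_B = (1/(0.72·√(2π)))·exp(−(3.78−5.17)²/(2·0.72²)) = 0.554087·exp(-1.86352) = 0.0859528
Weight by the priors:
  w_A·L_A = 0.52 × 0.202995 = 0.105557
  w_B·L_B = 0.48 × 0.0859528 = 0.0412573
Denominator: 0.105557 + 0.0412573 = 0.146815
P(Source A | 3.78 mV) ≈ 0.7190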